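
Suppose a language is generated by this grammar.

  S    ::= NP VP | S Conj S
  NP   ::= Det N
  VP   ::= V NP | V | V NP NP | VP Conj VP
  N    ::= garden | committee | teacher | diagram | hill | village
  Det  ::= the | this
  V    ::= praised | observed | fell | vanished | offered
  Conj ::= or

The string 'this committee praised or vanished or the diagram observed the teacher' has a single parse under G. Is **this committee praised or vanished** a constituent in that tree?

[S [S [NP [Det this] [N committee]] [VP [VP [V praised]] [Conj or] [VP [V vanished]]]] [Conj or] [S [NP [Det the] [N diagram]] [VP [V observed] [NP [Det the] [N teacher]]]]]
The words 'this committee praised or vanished' are exhaustively dominated by a single S node (built by S → NP VP), so they form a constituent.

Yes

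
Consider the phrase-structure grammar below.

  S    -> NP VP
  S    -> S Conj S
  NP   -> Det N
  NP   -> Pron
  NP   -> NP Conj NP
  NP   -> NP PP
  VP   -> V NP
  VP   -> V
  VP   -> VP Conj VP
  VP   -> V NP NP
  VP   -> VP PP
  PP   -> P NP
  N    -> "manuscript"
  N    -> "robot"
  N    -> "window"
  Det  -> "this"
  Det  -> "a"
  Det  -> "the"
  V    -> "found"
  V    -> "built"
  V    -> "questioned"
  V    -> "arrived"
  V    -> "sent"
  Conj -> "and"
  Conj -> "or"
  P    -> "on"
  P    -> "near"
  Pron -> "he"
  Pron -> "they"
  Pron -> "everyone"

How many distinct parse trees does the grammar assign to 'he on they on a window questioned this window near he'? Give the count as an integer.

4

Two of the 4 distinct bracketings:
[S [NP [NP [Pron he]] [PP [P on] [NP [NP [Pron they]] [PP [P on] [NP [Det a] [N window]]]]]] [VP [V questioned] [NP [NP [Det this] [N window]] [PP [P near] [NP [Pron he]]]]]]
[S [NP [NP [Pron he]] [PP [P on] [NP [NP [Pron they]] [PP [P on] [NP [Det a] [N window]]]]]] [VP [VP [V questioned] [NP [Det this] [N window]]] [PP [P near] [NP [Pron he]]]]]
The difference turns on whether VP → VP PP is used at the relevant span, versus an alternative expansion of VP.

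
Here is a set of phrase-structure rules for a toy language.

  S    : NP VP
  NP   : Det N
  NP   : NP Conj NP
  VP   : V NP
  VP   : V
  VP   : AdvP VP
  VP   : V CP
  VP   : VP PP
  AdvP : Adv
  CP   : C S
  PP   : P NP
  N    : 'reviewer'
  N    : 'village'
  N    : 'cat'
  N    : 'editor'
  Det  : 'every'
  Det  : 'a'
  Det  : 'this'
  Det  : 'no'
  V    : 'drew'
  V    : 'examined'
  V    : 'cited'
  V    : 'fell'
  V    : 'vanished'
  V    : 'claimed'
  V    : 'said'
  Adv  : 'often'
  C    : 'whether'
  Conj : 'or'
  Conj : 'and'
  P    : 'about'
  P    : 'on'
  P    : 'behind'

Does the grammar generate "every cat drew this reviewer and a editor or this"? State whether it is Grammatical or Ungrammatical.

Ungrammatical

For S → NP VP, the only prefix that parses as NP is 'every cat', but the remainder 'drew this reviewer and a editor or this' is not a VP under these rules.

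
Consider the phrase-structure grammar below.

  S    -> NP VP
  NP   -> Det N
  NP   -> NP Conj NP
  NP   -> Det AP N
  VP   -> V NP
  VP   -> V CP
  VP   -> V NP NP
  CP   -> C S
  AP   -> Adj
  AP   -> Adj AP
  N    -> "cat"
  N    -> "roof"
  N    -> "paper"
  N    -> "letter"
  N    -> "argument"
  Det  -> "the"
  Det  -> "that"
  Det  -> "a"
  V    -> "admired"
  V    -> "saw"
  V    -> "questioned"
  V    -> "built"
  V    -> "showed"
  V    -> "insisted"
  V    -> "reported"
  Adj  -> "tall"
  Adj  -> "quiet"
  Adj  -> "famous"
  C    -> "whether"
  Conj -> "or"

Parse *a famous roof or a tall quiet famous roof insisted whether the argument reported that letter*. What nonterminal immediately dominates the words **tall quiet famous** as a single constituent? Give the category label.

AP

S
  NP
    NP
      Det: a
      AP
        Adj: famous
      N: roof
    Conj: or
    NP
      Det: a
      AP
        Adj: tall
        AP
          Adj: quiet
          AP
            Adj: famous
      N: roof
  VP
    V: insisted
    CP
      C: whether
      S
        NP
          Det: the
          N: argument
        VP
          V: reported
          NP
            Det: that
            N: letter
The span 'tall quiet famous' is the AP node built by AP → Adj AP.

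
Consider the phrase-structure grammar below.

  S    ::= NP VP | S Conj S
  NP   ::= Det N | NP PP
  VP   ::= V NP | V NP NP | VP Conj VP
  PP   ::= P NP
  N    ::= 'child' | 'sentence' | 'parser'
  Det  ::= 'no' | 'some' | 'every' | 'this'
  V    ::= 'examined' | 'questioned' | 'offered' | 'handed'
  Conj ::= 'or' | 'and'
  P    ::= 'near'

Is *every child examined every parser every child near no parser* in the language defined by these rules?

Grammatical

S
  NP
    Det: every
    N: child
  VP
    V: examined
    NP
      Det: every
      N: parser
    NP
      NP
        Det: every
        N: child
      PP
        P: near
        NP
          Det: no
          N: parser
Every word is introduced by a lexical rule and the phrasal rules combine the resulting categories into a single S.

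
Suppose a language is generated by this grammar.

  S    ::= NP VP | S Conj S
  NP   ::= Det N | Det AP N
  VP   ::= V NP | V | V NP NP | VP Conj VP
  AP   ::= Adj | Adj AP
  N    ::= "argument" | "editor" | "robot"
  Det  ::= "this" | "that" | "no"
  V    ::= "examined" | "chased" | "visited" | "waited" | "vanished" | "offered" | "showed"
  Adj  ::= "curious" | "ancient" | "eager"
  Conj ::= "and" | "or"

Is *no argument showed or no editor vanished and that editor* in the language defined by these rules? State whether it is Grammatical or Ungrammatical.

For S → NP VP, the only prefix that parses as NP is 'no argument', but the remainder 'showed or no editor vanished and that editor' is not a VP under these rules. The alternative S rule S → S Conj S likewise has no satisfying split.

Ungrammatical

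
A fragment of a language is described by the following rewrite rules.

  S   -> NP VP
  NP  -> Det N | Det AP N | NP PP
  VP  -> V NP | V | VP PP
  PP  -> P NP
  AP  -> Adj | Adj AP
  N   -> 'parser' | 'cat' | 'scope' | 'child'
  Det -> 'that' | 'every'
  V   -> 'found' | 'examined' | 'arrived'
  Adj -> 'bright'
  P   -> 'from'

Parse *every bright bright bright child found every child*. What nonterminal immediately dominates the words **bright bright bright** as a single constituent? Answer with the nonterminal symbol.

[S [NP [Det every] [AP [Adj bright] [AP [Adj bright] [AP [Adj bright]]]] [N child]] [VP [V found] [NP [Det every] [N child]]]]
The span 'bright bright bright' is the AP node built by AP → Adj AP.

AP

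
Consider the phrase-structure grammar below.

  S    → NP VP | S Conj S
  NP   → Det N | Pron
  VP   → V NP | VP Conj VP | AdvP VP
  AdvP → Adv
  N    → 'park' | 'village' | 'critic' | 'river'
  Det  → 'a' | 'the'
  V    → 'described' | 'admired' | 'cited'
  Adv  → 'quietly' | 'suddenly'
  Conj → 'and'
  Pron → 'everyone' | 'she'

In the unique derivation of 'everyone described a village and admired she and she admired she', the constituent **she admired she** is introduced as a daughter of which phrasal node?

S

S
  S
    NP
      Pron: everyone
    VP
      VP
        V: described
        NP
          Det: a
          N: village
      Conj: and
      VP
        V: admired
        NP
          Pron: she
  Conj: and
  S
    NP
      Pron: she
    VP
      V: admired
      NP
        Pron: she
The span 'she admired she' is the S node built by S → NP VP.
Its mother is the S built by S → S Conj S.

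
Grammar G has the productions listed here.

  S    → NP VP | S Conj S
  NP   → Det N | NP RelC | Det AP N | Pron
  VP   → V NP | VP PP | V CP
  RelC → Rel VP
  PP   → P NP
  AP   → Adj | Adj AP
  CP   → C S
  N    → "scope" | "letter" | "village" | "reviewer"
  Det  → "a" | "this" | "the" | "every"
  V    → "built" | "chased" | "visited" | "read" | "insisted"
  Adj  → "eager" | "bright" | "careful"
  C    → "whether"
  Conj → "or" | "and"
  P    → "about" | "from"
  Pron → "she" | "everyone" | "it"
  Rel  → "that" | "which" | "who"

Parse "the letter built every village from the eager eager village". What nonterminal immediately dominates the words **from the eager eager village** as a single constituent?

[S [NP [Det the] [N letter]] [VP [VP [V built] [NP [Det every] [N village]]] [PP [P from] [NP [Det the] [AP [Adj eager] [AP [Adj eager]]] [N village]]]]]
The span 'from the eager eager village' is the PP node built by PP → P NP.

PP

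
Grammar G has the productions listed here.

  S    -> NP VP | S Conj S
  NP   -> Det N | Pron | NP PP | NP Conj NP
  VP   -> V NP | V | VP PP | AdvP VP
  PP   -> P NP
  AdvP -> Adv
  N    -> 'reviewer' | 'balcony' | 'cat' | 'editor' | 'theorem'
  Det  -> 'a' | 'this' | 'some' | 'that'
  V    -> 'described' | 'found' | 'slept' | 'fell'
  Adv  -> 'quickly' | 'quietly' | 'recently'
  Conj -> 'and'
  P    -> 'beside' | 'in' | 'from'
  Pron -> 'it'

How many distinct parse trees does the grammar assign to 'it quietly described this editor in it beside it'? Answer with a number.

Two of the 9 distinct bracketings:
[S [NP [Pron it]] [VP [VP [AdvP [Adv quietly]] [VP [V described] [NP [Det this] [N editor]]]] [PP [P in] [NP [NP [Pron it]] [PP [P beside] [NP [Pron it]]]]]]]
[S [NP [Pron it]] [VP [VP [VP [AdvP [Adv quietly]] [VP [V described] [NP [Det this] [N editor]]]] [PP [P in] [NP [Pron it]]]] [PP [P beside] [NP [Pron it]]]]]
The difference turns on whether NP → NP PP is used at the relevant span, versus an alternative expansion of NP.

9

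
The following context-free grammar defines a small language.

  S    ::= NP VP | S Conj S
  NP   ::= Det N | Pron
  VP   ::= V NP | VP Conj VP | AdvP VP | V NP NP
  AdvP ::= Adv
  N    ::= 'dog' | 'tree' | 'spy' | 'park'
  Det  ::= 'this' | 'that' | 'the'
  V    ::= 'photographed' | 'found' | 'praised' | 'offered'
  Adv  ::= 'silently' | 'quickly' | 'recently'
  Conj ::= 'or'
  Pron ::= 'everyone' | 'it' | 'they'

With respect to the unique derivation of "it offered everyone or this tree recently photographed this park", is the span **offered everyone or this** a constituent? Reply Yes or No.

[S [S [NP [Pron it]] [VP [V offered] [NP [Pron everyone]]]] [Conj or] [S [NP [Det this] [N tree]] [VP [AdvP [Adv recently]] [VP [V photographed] [NP [Det this] [N park]]]]]]
The smallest constituent containing 'offered everyone or this' is the S spanning 'it offered everyone or this tree recently photographed this park'; no single node in the tree dominates exactly the given words.

No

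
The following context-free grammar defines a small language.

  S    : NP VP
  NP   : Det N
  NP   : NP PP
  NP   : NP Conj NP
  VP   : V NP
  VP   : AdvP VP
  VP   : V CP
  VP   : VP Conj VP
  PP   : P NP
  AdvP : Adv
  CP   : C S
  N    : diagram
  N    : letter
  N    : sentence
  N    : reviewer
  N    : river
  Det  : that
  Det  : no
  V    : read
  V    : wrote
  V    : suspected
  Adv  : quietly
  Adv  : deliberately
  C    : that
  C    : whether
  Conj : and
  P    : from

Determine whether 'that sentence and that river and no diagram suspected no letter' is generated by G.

S
  NP
    NP
      Det: that
      N: sentence
    Conj: and
    NP
      NP
        Det: that
        N: river
      Conj: and
      NP
        Det: no
        N: diagram
  VP
    V: suspected
    NP
      Det: no
      N: letter
The bracketing above is licensed at every node by one of the given productions, with S at the root.

Grammatical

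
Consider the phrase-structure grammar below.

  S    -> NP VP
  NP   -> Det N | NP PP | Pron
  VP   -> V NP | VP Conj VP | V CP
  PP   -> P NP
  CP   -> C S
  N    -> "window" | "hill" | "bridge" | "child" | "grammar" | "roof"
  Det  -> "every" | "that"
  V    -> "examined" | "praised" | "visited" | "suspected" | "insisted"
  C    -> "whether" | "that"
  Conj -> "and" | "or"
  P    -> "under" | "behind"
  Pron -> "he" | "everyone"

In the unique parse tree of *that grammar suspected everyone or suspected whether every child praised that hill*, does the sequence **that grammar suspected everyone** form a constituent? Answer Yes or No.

No

[S [NP [Det that] [N grammar]] [VP [VP [V suspected] [NP [Pron everyone]]] [Conj or] [VP [V suspected] [CP [C whether] [S [NP [Det every] [N child]] [VP [V praised] [NP [Det that] [N hill]]]]]]]]
The smallest constituent containing 'that grammar suspected everyone' is the S spanning 'that grammar suspected everyone or suspected whether every child praised that hill'; no single node in the tree dominates exactly the given words.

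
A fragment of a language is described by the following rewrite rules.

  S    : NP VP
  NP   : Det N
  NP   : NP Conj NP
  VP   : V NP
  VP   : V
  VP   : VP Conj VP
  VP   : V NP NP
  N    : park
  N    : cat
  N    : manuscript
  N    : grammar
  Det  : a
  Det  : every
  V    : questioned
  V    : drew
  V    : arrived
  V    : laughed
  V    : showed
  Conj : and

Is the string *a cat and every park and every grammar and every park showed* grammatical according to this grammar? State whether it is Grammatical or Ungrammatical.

S
  NP
    NP
      Det: a
      N: cat
    Conj: and
    NP
      NP
        Det: every
        N: park
      Conj: and
      NP
        NP
          Det: every
          N: grammar
        Conj: and
        NP
          Det: every
          N: park
  VP
    V: showed
The bracketing above is licensed at every node by one of the given productions, with S at the root.

Grammatical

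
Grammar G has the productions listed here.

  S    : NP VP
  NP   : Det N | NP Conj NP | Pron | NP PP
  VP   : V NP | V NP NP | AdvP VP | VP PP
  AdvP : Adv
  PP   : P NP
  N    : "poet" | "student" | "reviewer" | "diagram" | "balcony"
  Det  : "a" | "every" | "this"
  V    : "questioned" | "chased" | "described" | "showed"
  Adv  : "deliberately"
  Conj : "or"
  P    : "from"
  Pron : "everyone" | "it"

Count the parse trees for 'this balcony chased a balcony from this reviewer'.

The two bracketings:
[S [NP [Det this] [N balcony]] [VP [V chased] [NP [NP [Det a] [N balcony]] [PP [P from] [NP [Det this] [N reviewer]]]]]]
[S [NP [Det this] [N balcony]] [VP [VP [V chased] [NP [Det a] [N balcony]]] [PP [P from] [NP [Det this] [N reviewer]]]]]
The difference turns on whether NP → NP PP is used at the relevant span, versus an alternative expansion of NP.

2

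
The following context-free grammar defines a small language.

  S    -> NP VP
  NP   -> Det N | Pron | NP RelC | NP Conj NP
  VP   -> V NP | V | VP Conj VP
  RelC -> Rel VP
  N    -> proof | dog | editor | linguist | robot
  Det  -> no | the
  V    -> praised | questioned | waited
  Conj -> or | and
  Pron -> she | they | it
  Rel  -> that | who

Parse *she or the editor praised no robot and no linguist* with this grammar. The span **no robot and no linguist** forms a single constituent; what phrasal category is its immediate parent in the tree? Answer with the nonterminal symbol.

S
  NP
    NP
      Pron: she
    Conj: or
    NP
      Det: the
      N: editor
  VP
    V: praised
    NP
      NP
        Det: no
        N: robot
      Conj: and
      NP
        Det: no
        N: linguist
The span 'no robot and no linguist' is the NP node built by NP → NP Conj NP.
Its mother is the VP built by VP → V NP.

VP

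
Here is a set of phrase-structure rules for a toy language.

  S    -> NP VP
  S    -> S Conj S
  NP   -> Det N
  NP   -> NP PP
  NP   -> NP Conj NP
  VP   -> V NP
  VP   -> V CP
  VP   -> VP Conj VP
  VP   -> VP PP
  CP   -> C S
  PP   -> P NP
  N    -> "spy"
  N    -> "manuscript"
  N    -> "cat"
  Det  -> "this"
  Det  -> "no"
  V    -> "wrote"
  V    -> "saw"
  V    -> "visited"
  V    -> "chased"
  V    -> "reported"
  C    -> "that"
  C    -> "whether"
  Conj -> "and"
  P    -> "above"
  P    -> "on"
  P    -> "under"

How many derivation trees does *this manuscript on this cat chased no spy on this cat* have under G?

2

The two bracketings:
[S [NP [NP [Det this] [N manuscript]] [PP [P on] [NP [Det this] [N cat]]]] [VP [V chased] [NP [NP [Det no] [N spy]] [PP [P on] [NP [Det this] [N cat]]]]]]
[S [NP [NP [Det this] [N manuscript]] [PP [P on] [NP [Det this] [N cat]]]] [VP [VP [V chased] [NP [Det no] [N spy]]] [PP [P on] [NP [Det this] [N cat]]]]]
The difference turns on whether VP → VP PP is used at the relevant span, versus an alternative expansion of VP.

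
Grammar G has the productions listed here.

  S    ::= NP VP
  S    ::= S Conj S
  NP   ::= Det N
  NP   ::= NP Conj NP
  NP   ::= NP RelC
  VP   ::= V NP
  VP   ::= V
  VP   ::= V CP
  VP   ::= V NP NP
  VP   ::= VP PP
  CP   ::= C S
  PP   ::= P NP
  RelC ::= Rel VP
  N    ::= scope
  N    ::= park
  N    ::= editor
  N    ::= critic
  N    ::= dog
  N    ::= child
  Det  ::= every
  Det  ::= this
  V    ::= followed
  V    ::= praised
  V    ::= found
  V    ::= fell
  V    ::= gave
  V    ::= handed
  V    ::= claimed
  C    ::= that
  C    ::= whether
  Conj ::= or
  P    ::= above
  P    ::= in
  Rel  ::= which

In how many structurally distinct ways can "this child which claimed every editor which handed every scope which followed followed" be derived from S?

Two of the 7 distinct bracketings:
[S [NP [NP [Det this] [N child]] [RelC [Rel which] [VP [V claimed] [NP [NP [Det every] [N editor]] [RelC [Rel which] [VP [V handed] [NP [NP [Det every] [N scope]] [RelC [Rel which] [VP [V followed]]]]]]]]]] [VP [V followed]]]
[S [NP [NP [Det this] [N child]] [RelC [Rel which] [VP [V claimed] [NP [NP [NP [Det every] [N editor]] [RelC [Rel which] [VP [V handed] [NP [Det every] [N scope]]]]] [RelC [Rel which] [VP [V followed]]]]]]] [VP [V followed]]]
The trees differ in how a recursive rule is bracketed over the same span.

7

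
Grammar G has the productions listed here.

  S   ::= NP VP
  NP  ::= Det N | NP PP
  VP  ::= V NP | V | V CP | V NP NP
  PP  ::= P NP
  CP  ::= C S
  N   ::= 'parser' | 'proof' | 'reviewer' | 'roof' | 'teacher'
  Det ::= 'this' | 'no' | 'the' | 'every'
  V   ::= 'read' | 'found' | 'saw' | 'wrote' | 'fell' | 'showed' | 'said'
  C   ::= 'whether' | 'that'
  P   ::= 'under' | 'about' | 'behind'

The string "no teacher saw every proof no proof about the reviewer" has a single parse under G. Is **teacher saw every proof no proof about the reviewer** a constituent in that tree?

No

[S [NP [Det no] [N teacher]] [VP [V saw] [NP [Det every] [N proof]] [NP [NP [Det no] [N proof]] [PP [P about] [NP [Det the] [N reviewer]]]]]]
The smallest constituent containing 'teacher saw every proof no proof about the reviewer' is the S spanning 'no teacher saw every proof no proof about the reviewer'; no single node in the tree dominates exactly the given words.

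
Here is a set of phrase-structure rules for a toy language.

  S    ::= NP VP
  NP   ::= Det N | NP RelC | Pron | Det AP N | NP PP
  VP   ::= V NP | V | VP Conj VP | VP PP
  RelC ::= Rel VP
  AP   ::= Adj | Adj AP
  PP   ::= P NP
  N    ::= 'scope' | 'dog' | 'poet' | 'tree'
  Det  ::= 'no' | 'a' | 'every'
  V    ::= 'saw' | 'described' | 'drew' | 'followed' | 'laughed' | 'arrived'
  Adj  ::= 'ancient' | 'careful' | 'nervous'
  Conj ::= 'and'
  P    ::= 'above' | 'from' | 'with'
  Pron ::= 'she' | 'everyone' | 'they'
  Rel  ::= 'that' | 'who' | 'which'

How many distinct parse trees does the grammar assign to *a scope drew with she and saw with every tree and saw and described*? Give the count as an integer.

Two of the 7 distinct bracketings:
[S [NP [Det a] [N scope]] [VP [VP [VP [V drew]] [PP [P with] [NP [Pron she]]]] [Conj and] [VP [VP [VP [V saw]] [PP [P with] [NP [Det every] [N tree]]]] [Conj and] [VP [VP [V saw]] [Conj and] [VP [V described]]]]]]
[S [NP [Det a] [N scope]] [VP [VP [VP [V drew]] [PP [P with] [NP [Pron she]]]] [Conj and] [VP [VP [VP [VP [V saw]] [PP [P with] [NP [Det every] [N tree]]]] [Conj and] [VP [V saw]]] [Conj and] [VP [V described]]]]]
The trees differ in how a recursive rule is bracketed over the same span.

7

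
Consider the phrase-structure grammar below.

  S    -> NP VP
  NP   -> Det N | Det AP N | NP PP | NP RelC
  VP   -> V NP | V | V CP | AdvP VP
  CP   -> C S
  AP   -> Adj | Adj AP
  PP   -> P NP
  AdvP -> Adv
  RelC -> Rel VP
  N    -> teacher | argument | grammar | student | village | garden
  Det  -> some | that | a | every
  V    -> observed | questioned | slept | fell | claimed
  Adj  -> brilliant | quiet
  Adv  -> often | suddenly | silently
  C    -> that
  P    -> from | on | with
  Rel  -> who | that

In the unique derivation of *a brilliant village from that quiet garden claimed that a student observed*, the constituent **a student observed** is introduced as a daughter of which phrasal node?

CP

[S [NP [NP [Det a] [AP [Adj brilliant]] [N village]] [PP [P from] [NP [Det that] [AP [Adj quiet]] [N garden]]]] [VP [V claimed] [CP [C that] [S [NP [Det a] [N student]] [VP [V observed]]]]]]
The span 'a student observed' is the S node built by S → NP VP.
Its mother is the CP built by CP → C S.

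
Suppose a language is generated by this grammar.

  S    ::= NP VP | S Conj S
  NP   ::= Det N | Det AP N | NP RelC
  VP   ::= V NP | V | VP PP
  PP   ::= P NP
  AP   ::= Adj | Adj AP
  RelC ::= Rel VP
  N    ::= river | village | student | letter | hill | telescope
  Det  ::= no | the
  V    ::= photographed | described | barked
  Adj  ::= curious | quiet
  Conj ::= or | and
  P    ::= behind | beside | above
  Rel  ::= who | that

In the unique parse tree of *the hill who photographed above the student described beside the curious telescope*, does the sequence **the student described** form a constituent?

[S [NP [NP [Det the] [N hill]] [RelC [Rel who] [VP [VP [V photographed]] [PP [P above] [NP [Det the] [N student]]]]]] [VP [VP [V described]] [PP [P beside] [NP [Det the] [AP [Adj curious]] [N telescope]]]]]
The smallest constituent containing 'the student described' is the S spanning 'the hill who photographed above the student described beside the curious telescope'; no single node in the tree dominates exactly the given words.

No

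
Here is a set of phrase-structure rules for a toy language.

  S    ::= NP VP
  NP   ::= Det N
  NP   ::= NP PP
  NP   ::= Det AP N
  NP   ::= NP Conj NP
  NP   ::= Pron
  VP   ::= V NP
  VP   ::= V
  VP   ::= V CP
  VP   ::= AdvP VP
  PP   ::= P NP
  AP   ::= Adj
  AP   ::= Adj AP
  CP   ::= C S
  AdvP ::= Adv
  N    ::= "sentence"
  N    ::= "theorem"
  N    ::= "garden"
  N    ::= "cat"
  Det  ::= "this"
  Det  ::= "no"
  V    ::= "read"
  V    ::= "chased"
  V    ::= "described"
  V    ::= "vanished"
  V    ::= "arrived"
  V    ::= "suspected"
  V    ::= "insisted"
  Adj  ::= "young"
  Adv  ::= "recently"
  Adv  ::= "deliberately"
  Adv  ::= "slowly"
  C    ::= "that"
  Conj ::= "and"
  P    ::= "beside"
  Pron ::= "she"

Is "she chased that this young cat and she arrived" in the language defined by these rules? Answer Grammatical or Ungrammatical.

S
  NP
    Pron: she
  VP
    V: chased
    CP
      C: that
      S
        NP
          NP
            Det: this
            AP
              Adj: young
            N: cat
          Conj: and
          NP
            Pron: she
        VP
          V: arrived
Each bracket corresponds to one application of a listed rule, so the string is derivable from S.

Grammatical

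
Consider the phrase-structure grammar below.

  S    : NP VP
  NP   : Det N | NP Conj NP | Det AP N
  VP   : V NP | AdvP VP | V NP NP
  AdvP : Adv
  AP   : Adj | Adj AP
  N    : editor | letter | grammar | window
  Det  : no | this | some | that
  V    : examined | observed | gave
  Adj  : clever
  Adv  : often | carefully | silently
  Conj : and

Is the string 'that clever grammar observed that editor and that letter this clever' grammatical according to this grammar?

For S → NP VP, the only prefix that parses as NP is 'that clever grammar', but the remainder 'observed that editor and that letter this clever' is not a VP under these rules.

Ungrammatical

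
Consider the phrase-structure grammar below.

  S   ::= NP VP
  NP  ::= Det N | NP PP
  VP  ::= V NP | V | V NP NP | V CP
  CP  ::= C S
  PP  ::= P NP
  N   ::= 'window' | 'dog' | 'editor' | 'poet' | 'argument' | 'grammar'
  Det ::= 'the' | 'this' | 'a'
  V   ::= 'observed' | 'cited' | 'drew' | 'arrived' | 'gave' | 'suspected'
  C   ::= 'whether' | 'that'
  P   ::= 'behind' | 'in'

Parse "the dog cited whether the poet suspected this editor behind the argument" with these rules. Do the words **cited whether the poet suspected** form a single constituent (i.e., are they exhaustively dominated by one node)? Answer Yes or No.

[S [NP [Det the] [N dog]] [VP [V cited] [CP [C whether] [S [NP [Det the] [N poet]] [VP [V suspected] [NP [NP [Det this] [N editor]] [PP [P behind] [NP [Det the] [N argument]]]]]]]]]
The smallest constituent containing 'cited whether the poet suspected' is the VP spanning 'cited whether the poet suspected this editor behind the argument'; no single node in the tree dominates exactly the given words.

No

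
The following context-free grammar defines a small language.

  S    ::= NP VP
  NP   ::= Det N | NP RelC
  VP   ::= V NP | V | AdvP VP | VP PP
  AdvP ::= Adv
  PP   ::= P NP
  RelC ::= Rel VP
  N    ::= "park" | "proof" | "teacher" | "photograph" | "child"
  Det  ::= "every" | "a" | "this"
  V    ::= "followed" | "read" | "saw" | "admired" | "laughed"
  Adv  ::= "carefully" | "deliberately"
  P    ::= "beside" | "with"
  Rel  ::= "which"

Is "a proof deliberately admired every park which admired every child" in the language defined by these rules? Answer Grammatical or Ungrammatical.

Grammatical

[S [NP [Det a] [N proof]] [VP [AdvP [Adv deliberately]] [VP [V admired] [NP [NP [Det every] [N park]] [RelC [Rel which] [VP [V admired] [NP [Det every] [N child]]]]]]]]
Each bracket corresponds to one application of a listed rule, so the string is derivable from S.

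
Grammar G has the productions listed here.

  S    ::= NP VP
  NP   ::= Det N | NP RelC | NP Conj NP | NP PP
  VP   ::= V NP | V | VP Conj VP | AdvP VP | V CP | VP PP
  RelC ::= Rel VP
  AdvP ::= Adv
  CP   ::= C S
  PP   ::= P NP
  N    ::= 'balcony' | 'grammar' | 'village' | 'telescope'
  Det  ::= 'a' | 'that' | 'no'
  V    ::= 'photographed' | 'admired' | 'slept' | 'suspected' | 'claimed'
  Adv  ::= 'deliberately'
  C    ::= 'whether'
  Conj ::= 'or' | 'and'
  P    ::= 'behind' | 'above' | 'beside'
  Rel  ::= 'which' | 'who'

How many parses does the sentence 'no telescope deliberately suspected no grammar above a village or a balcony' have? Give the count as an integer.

Two of the 4 distinct bracketings:
[S [NP [Det no] [N telescope]] [VP [AdvP [Adv deliberately]] [VP [V suspected] [NP [NP [NP [Det no] [N grammar]] [PP [P above] [NP [Det a] [N village]]]] [Conj or] [NP [Det a] [N balcony]]]]]]
[S [NP [Det no] [N telescope]] [VP [AdvP [Adv deliberately]] [VP [V suspected] [NP [NP [Det no] [N grammar]] [PP [P above] [NP [NP [Det a] [N village]] [Conj or] [NP [Det a] [N balcony]]]]]]]]
The trees differ in how a recursive rule is bracketed over the same span.

4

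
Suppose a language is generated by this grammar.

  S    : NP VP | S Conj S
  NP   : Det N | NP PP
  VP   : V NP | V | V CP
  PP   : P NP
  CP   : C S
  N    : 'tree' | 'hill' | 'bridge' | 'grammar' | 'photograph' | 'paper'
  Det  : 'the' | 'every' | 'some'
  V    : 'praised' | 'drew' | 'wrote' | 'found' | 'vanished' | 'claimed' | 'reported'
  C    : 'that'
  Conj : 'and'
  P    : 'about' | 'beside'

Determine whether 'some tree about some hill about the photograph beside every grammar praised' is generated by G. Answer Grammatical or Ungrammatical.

Grammatical

[S [NP [NP [Det some] [N tree]] [PP [P about] [NP [NP [Det some] [N hill]] [PP [P about] [NP [NP [Det the] [N photograph]] [PP [P beside] [NP [Det every] [N grammar]]]]]]]] [VP [V praised]]]
Every word is introduced by a lexical rule and the phrasal rules combine the resulting categories into a single S.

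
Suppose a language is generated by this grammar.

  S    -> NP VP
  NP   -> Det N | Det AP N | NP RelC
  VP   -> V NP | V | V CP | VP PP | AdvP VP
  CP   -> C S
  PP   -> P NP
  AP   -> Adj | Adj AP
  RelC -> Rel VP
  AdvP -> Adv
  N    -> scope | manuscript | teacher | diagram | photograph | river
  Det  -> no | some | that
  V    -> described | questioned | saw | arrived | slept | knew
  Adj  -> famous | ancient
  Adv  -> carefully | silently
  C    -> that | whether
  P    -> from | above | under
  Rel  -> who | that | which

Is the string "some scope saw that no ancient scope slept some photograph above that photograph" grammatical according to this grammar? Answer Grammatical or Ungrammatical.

S
  NP
    Det: some
    N: scope
  VP
    V: saw
    CP
      C: that
      S
        NP
          Det: no
          AP
            Adj: ancient
          N: scope
        VP
          VP
            V: slept
            NP
              Det: some
              N: photograph
          PP
            P: above
            NP
              Det: that
              N: photograph
Each bracket corresponds to one application of a listed rule, so the string is derivable from S.

Grammatical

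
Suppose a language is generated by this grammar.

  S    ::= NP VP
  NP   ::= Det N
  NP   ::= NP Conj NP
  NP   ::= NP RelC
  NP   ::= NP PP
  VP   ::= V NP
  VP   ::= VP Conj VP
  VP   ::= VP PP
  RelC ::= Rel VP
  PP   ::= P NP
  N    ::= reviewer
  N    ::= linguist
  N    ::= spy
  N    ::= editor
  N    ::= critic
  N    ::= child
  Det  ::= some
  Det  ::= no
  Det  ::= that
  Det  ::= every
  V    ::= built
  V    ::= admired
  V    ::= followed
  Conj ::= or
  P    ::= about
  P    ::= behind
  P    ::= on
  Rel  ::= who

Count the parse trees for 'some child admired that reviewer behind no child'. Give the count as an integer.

The two bracketings:
[S [NP [Det some] [N child]] [VP [V admired] [NP [NP [Det that] [N reviewer]] [PP [P behind] [NP [Det no] [N child]]]]]]
[S [NP [Det some] [N child]] [VP [VP [V admired] [NP [Det that] [N reviewer]]] [PP [P behind] [NP [Det no] [N child]]]]]
The difference turns on whether NP → NP PP is used at the relevant span, versus an alternative expansion of NP.

2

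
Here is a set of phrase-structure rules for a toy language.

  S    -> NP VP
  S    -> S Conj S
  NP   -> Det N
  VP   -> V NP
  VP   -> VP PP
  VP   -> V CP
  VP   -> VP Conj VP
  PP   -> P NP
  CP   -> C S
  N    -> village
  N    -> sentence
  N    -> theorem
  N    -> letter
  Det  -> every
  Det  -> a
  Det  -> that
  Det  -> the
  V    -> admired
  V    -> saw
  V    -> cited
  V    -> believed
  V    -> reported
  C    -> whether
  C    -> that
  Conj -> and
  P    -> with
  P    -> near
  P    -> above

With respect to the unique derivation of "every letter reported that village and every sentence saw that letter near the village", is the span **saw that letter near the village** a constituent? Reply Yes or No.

[S [S [NP [Det every] [N letter]] [VP [V reported] [NP [Det that] [N village]]]] [Conj and] [S [NP [Det every] [N sentence]] [VP [VP [V saw] [NP [Det that] [N letter]]] [PP [P near] [NP [Det the] [N village]]]]]]
The words 'saw that letter near the village' are exhaustively dominated by a single VP node (built by VP → VP PP), so they form a constituent.

Yes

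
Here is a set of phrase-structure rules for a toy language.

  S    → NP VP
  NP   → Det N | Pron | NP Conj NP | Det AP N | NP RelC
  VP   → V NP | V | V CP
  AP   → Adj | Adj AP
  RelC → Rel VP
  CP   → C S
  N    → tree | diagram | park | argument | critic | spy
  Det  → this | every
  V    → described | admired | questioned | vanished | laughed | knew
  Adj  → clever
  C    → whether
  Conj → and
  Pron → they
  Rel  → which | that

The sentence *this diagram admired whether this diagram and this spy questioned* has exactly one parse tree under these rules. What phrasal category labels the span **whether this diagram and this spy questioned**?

S
  NP
    Det: this
    N: diagram
  VP
    V: admired
    CP
      C: whether
      S
        NP
          NP
            Det: this
            N: diagram
          Conj: and
          NP
            Det: this
            N: spy
        VP
          V: questioned
The span 'whether this diagram and this spy questioned' is the CP node built by CP → C S.

CP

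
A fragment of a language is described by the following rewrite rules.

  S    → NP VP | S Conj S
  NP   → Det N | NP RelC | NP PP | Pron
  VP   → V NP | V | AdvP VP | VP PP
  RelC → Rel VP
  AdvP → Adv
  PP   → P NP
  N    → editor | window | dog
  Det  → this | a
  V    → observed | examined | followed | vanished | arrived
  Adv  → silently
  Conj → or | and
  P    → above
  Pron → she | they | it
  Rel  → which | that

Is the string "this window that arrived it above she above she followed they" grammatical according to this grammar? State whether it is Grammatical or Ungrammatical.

Grammatical

S
  NP
    NP
      Det: this
      N: window
    RelC
      Rel: that
      VP
        V: arrived
        NP
          NP
            Pron: it
          PP
            P: above
            NP
              NP
                Pron: she
              PP
                P: above
                NP
                  Pron: she
  VP
    V: followed
    NP
      Pron: they
Each bracket corresponds to one application of a listed rule, so the string is derivable from S.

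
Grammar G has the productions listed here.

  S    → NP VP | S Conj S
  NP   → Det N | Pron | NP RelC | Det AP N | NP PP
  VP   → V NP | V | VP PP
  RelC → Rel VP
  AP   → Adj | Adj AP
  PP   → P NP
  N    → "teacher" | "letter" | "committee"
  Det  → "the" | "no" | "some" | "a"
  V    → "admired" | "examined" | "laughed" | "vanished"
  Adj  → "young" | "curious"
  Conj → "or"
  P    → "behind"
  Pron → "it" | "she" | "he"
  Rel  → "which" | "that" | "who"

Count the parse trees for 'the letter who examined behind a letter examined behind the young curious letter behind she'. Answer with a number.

Two of the 4 distinct bracketings:
[S [NP [NP [Det the] [N letter]] [RelC [Rel who] [VP [VP [V examined]] [PP [P behind] [NP [Det a] [N letter]]]]]] [VP [VP [V examined]] [PP [P behind] [NP [NP [Det the] [AP [Adj young] [AP [Adj curious]]] [N letter]] [PP [P behind] [NP [Pron she]]]]]]]
[S [NP [NP [Det the] [N letter]] [RelC [Rel who] [VP [VP [V examined]] [PP [P behind] [NP [Det a] [N letter]]]]]] [VP [VP [VP [V examined]] [PP [P behind] [NP [Det the] [AP [Adj young] [AP [Adj curious]]] [N letter]]]] [PP [P behind] [NP [Pron she]]]]]
The difference turns on whether NP → NP PP is used at the relevant span, versus an alternative expansion of NP.

4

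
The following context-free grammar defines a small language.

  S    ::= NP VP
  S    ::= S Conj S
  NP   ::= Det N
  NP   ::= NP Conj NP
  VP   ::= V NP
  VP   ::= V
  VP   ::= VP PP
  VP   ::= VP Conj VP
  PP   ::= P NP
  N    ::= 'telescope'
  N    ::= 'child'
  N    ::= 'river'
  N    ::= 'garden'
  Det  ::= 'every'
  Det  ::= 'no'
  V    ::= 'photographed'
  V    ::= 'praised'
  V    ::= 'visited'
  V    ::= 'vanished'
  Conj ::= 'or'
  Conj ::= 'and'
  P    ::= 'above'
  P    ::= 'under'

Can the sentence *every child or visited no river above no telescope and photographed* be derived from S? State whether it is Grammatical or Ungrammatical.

Ungrammatical

For S → NP VP, the only prefix that parses as NP is 'every child', but the remainder 'or visited no river above no telescope and photographed' is not a VP under these rules. The alternative S rule S → S Conj S likewise has no satisfying split.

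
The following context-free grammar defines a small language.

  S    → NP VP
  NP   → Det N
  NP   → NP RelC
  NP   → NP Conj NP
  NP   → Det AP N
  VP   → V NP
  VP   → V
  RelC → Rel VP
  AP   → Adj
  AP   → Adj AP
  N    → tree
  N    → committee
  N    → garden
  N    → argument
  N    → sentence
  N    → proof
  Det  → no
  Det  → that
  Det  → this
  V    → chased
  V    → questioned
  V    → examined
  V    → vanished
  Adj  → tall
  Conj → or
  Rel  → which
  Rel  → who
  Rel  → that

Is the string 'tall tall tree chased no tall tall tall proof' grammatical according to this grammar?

For S → NP VP, no prefix of the string parses as an NP.

Ungrammatical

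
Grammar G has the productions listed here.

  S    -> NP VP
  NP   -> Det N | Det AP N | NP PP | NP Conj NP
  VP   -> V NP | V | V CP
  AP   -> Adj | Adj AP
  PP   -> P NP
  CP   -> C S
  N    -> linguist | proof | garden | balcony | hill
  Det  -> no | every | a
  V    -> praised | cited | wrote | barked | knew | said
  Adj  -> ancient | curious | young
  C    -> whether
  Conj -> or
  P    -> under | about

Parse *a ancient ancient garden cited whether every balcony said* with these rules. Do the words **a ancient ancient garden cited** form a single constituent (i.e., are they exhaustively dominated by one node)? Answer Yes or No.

[S [NP [Det a] [AP [Adj ancient] [AP [Adj ancient]]] [N garden]] [VP [V cited] [CP [C whether] [S [NP [Det every] [N balcony]] [VP [V said]]]]]]
The smallest constituent containing 'a ancient ancient garden cited' is the S spanning 'a ancient ancient garden cited whether every balcony said'; no single node in the tree dominates exactly the given words.

No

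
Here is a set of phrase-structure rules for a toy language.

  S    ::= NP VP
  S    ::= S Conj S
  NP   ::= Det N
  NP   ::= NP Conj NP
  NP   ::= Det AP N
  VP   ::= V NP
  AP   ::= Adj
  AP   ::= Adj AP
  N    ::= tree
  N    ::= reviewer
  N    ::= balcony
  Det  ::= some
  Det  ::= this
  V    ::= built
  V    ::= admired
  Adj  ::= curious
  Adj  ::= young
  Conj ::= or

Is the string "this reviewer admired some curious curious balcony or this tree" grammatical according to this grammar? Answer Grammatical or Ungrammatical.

S
  NP
    Det: this
    N: reviewer
  VP
    V: admired
    NP
      NP
        Det: some
        AP
          Adj: curious
          AP
            Adj: curious
        N: balcony
      Conj: or
      NP
        Det: this
        N: tree
Each bracket corresponds to one application of a listed rule, so the string is derivable from S.

Grammatical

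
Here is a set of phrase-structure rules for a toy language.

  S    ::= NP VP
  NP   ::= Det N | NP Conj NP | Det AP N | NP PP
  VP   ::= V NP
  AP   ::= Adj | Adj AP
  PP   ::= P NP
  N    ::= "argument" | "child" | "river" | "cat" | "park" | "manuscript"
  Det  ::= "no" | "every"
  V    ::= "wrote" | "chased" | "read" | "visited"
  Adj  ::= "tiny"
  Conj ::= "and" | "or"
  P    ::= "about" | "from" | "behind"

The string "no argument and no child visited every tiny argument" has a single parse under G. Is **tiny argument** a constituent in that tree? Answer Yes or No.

No

[S [NP [NP [Det no] [N argument]] [Conj and] [NP [Det no] [N child]]] [VP [V visited] [NP [Det every] [AP [Adj tiny]] [N argument]]]]
The smallest constituent containing 'tiny argument' is the NP spanning 'every tiny argument'; no single node in the tree dominates exactly the given words.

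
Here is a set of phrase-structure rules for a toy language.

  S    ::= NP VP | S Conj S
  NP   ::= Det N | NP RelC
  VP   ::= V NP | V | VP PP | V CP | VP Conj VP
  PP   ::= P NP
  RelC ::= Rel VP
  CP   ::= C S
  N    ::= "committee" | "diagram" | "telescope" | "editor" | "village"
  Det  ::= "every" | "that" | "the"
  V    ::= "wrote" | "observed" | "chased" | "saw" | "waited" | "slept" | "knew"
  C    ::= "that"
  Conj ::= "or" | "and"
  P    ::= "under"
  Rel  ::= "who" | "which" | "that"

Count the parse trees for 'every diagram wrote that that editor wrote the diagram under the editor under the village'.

Two of the 3 distinct bracketings:
[S [NP [Det every] [N diagram]] [VP [VP [VP [V wrote] [CP [C that] [S [NP [Det that] [N editor]] [VP [V wrote] [NP [Det the] [N diagram]]]]]] [PP [P under] [NP [Det the] [N editor]]]] [PP [P under] [NP [Det the] [N village]]]]]
[S [NP [Det every] [N diagram]] [VP [VP [V wrote] [CP [C that] [S [NP [Det that] [N editor]] [VP [VP [V wrote] [NP [Det the] [N diagram]]] [PP [P under] [NP [Det the] [N editor]]]]]]] [PP [P under] [NP [Det the] [N village]]]]]
The trees differ in how a recursive rule is bracketed over the same span.

3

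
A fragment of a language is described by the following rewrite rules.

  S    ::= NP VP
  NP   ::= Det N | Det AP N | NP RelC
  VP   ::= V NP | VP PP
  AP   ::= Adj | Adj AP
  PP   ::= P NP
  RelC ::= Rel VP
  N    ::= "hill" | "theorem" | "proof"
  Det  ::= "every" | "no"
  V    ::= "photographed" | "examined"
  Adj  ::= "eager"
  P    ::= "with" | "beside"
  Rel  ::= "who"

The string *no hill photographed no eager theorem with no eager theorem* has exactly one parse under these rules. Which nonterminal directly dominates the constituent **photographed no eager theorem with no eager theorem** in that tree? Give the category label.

[S [NP [Det no] [N hill]] [VP [VP [V photographed] [NP [Det no] [AP [Adj eager]] [N theorem]]] [PP [P with] [NP [Det no] [AP [Adj eager]] [N theorem]]]]]
The span 'photographed no eager theorem with no eager theorem' is the VP node built by VP → VP PP.
Its mother is the S built by S → NP VP.

S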